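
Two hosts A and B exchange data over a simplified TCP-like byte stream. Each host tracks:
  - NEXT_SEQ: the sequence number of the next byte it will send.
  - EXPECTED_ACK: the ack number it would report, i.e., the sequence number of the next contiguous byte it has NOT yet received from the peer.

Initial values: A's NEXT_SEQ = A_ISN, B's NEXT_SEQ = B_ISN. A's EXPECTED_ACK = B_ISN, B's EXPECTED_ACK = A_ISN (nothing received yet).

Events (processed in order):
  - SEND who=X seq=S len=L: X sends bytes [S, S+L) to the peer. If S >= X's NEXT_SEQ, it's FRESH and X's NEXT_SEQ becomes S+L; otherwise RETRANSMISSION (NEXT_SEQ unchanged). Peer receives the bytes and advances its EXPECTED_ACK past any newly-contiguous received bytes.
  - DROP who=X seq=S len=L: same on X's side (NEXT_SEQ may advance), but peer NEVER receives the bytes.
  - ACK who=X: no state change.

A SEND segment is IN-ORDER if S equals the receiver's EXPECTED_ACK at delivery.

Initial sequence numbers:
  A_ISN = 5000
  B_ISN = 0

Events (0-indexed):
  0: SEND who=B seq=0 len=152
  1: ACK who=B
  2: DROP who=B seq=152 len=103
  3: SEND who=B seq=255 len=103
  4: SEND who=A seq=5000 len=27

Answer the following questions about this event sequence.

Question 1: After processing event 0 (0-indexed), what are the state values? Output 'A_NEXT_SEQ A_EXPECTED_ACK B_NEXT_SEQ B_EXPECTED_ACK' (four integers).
After event 0: A_seq=5000 A_ack=152 B_seq=152 B_ack=5000

5000 152 152 5000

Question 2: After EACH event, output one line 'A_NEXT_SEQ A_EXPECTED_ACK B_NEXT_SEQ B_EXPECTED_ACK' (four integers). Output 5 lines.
5000 152 152 5000
5000 152 152 5000
5000 152 255 5000
5000 152 358 5000
5027 152 358 5027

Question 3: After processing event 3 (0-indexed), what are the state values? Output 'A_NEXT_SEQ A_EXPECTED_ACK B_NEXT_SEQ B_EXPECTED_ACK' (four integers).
After event 0: A_seq=5000 A_ack=152 B_seq=152 B_ack=5000
After event 1: A_seq=5000 A_ack=152 B_seq=152 B_ack=5000
After event 2: A_seq=5000 A_ack=152 B_seq=255 B_ack=5000
After event 3: A_seq=5000 A_ack=152 B_seq=358 B_ack=5000

5000 152 358 5000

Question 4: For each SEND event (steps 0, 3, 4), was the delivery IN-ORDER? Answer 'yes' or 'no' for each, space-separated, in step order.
Step 0: SEND seq=0 -> in-order
Step 3: SEND seq=255 -> out-of-order
Step 4: SEND seq=5000 -> in-order

Answer: yes no yes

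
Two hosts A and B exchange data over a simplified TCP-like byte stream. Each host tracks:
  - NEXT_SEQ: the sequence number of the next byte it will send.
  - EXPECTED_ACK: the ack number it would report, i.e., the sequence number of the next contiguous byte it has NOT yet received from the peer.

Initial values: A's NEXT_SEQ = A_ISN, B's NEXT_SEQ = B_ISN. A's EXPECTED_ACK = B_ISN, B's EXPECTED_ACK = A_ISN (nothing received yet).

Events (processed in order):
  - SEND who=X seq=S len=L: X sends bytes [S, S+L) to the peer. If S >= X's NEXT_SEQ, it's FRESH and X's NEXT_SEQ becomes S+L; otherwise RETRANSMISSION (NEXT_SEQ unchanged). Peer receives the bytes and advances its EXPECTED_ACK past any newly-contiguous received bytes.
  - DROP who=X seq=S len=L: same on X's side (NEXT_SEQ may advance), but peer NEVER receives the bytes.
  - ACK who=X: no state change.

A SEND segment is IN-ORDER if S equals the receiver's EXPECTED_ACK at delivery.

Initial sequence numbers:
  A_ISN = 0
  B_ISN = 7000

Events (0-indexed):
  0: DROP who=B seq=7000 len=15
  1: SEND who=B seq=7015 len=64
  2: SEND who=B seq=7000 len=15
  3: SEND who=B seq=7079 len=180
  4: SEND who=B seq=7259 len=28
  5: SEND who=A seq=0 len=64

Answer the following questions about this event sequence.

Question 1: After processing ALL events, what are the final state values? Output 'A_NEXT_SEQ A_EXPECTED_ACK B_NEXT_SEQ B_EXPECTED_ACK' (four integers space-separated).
After event 0: A_seq=0 A_ack=7000 B_seq=7015 B_ack=0
After event 1: A_seq=0 A_ack=7000 B_seq=7079 B_ack=0
After event 2: A_seq=0 A_ack=7079 B_seq=7079 B_ack=0
After event 3: A_seq=0 A_ack=7259 B_seq=7259 B_ack=0
After event 4: A_seq=0 A_ack=7287 B_seq=7287 B_ack=0
After event 5: A_seq=64 A_ack=7287 B_seq=7287 B_ack=64

Answer: 64 7287 7287 64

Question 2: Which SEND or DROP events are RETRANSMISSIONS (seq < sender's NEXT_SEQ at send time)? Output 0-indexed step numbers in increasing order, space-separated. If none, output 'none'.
Answer: 2

Derivation:
Step 0: DROP seq=7000 -> fresh
Step 1: SEND seq=7015 -> fresh
Step 2: SEND seq=7000 -> retransmit
Step 3: SEND seq=7079 -> fresh
Step 4: SEND seq=7259 -> fresh
Step 5: SEND seq=0 -> fresh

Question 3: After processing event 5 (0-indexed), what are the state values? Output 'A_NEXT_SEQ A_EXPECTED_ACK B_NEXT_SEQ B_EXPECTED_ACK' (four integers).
After event 0: A_seq=0 A_ack=7000 B_seq=7015 B_ack=0
After event 1: A_seq=0 A_ack=7000 B_seq=7079 B_ack=0
After event 2: A_seq=0 A_ack=7079 B_seq=7079 B_ack=0
After event 3: A_seq=0 A_ack=7259 B_seq=7259 B_ack=0
After event 4: A_seq=0 A_ack=7287 B_seq=7287 B_ack=0
After event 5: A_seq=64 A_ack=7287 B_seq=7287 B_ack=64

64 7287 7287 64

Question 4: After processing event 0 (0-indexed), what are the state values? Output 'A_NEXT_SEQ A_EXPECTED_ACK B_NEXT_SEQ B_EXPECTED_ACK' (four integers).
After event 0: A_seq=0 A_ack=7000 B_seq=7015 B_ack=0

0 7000 7015 0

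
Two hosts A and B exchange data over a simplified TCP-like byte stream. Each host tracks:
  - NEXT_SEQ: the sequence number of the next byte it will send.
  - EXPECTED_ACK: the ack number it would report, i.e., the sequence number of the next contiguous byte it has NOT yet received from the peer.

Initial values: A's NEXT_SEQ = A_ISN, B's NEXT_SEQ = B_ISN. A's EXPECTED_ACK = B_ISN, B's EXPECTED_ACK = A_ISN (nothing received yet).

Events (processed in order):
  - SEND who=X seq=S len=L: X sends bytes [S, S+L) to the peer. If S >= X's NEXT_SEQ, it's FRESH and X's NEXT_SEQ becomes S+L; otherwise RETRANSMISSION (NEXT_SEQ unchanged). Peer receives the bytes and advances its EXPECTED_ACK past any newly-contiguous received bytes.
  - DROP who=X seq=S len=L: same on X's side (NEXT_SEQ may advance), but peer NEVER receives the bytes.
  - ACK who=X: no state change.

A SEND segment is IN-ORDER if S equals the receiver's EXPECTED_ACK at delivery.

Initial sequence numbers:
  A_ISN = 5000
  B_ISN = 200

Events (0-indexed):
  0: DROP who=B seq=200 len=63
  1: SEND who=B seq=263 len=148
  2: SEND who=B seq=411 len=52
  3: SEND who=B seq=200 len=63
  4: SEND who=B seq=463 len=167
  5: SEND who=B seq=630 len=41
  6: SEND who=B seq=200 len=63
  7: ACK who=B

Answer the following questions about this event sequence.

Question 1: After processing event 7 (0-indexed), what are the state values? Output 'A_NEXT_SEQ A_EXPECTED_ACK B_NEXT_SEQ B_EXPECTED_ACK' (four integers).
After event 0: A_seq=5000 A_ack=200 B_seq=263 B_ack=5000
After event 1: A_seq=5000 A_ack=200 B_seq=411 B_ack=5000
After event 2: A_seq=5000 A_ack=200 B_seq=463 B_ack=5000
After event 3: A_seq=5000 A_ack=463 B_seq=463 B_ack=5000
After event 4: A_seq=5000 A_ack=630 B_seq=630 B_ack=5000
After event 5: A_seq=5000 A_ack=671 B_seq=671 B_ack=5000
After event 6: A_seq=5000 A_ack=671 B_seq=671 B_ack=5000
After event 7: A_seq=5000 A_ack=671 B_seq=671 B_ack=5000

5000 671 671 5000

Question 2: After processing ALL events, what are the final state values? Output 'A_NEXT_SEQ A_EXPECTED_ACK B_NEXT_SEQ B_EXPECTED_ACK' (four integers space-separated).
Answer: 5000 671 671 5000

Derivation:
After event 0: A_seq=5000 A_ack=200 B_seq=263 B_ack=5000
After event 1: A_seq=5000 A_ack=200 B_seq=411 B_ack=5000
After event 2: A_seq=5000 A_ack=200 B_seq=463 B_ack=5000
After event 3: A_seq=5000 A_ack=463 B_seq=463 B_ack=5000
After event 4: A_seq=5000 A_ack=630 B_seq=630 B_ack=5000
After event 5: A_seq=5000 A_ack=671 B_seq=671 B_ack=5000
After event 6: A_seq=5000 A_ack=671 B_seq=671 B_ack=5000
After event 7: A_seq=5000 A_ack=671 B_seq=671 B_ack=5000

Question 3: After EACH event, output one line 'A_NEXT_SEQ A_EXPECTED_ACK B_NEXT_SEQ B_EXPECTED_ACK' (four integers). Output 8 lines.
5000 200 263 5000
5000 200 411 5000
5000 200 463 5000
5000 463 463 5000
5000 630 630 5000
5000 671 671 5000
5000 671 671 5000
5000 671 671 5000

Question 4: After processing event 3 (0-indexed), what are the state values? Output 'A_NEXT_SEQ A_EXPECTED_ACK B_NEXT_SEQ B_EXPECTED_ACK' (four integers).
After event 0: A_seq=5000 A_ack=200 B_seq=263 B_ack=5000
After event 1: A_seq=5000 A_ack=200 B_seq=411 B_ack=5000
After event 2: A_seq=5000 A_ack=200 B_seq=463 B_ack=5000
After event 3: A_seq=5000 A_ack=463 B_seq=463 B_ack=5000

5000 463 463 5000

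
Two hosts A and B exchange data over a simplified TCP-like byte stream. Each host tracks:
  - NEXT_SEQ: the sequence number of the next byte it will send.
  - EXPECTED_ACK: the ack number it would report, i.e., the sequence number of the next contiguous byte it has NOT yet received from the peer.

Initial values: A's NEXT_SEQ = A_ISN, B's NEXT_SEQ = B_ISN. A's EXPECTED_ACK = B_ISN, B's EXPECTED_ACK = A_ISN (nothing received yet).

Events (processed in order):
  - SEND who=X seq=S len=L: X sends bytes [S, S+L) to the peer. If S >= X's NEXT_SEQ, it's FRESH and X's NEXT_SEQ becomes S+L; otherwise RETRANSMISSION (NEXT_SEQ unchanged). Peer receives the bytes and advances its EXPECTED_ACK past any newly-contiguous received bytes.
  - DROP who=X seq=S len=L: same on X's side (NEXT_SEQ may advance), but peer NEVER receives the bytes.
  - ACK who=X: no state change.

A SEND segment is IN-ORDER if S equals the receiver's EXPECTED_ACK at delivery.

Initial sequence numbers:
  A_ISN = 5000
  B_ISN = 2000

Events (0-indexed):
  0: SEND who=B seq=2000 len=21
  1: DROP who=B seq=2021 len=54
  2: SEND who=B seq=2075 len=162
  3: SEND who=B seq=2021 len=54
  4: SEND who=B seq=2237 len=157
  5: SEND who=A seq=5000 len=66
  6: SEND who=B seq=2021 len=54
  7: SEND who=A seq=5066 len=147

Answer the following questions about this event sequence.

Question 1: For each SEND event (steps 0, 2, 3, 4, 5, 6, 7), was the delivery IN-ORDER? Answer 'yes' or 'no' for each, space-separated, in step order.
Answer: yes no yes yes yes no yes

Derivation:
Step 0: SEND seq=2000 -> in-order
Step 2: SEND seq=2075 -> out-of-order
Step 3: SEND seq=2021 -> in-order
Step 4: SEND seq=2237 -> in-order
Step 5: SEND seq=5000 -> in-order
Step 6: SEND seq=2021 -> out-of-order
Step 7: SEND seq=5066 -> in-order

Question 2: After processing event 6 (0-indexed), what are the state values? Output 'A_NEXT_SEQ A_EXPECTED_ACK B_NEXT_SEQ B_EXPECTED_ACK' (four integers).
After event 0: A_seq=5000 A_ack=2021 B_seq=2021 B_ack=5000
After event 1: A_seq=5000 A_ack=2021 B_seq=2075 B_ack=5000
After event 2: A_seq=5000 A_ack=2021 B_seq=2237 B_ack=5000
After event 3: A_seq=5000 A_ack=2237 B_seq=2237 B_ack=5000
After event 4: A_seq=5000 A_ack=2394 B_seq=2394 B_ack=5000
After event 5: A_seq=5066 A_ack=2394 B_seq=2394 B_ack=5066
After event 6: A_seq=5066 A_ack=2394 B_seq=2394 B_ack=5066

5066 2394 2394 5066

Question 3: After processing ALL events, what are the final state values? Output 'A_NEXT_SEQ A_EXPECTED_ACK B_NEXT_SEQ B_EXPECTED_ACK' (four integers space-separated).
Answer: 5213 2394 2394 5213

Derivation:
After event 0: A_seq=5000 A_ack=2021 B_seq=2021 B_ack=5000
After event 1: A_seq=5000 A_ack=2021 B_seq=2075 B_ack=5000
After event 2: A_seq=5000 A_ack=2021 B_seq=2237 B_ack=5000
After event 3: A_seq=5000 A_ack=2237 B_seq=2237 B_ack=5000
After event 4: A_seq=5000 A_ack=2394 B_seq=2394 B_ack=5000
After event 5: A_seq=5066 A_ack=2394 B_seq=2394 B_ack=5066
After event 6: A_seq=5066 A_ack=2394 B_seq=2394 B_ack=5066
After event 7: A_seq=5213 A_ack=2394 B_seq=2394 B_ack=5213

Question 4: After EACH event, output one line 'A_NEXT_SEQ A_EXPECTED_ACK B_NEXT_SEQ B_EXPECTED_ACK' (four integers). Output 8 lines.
5000 2021 2021 5000
5000 2021 2075 5000
5000 2021 2237 5000
5000 2237 2237 5000
5000 2394 2394 5000
5066 2394 2394 5066
5066 2394 2394 5066
5213 2394 2394 5213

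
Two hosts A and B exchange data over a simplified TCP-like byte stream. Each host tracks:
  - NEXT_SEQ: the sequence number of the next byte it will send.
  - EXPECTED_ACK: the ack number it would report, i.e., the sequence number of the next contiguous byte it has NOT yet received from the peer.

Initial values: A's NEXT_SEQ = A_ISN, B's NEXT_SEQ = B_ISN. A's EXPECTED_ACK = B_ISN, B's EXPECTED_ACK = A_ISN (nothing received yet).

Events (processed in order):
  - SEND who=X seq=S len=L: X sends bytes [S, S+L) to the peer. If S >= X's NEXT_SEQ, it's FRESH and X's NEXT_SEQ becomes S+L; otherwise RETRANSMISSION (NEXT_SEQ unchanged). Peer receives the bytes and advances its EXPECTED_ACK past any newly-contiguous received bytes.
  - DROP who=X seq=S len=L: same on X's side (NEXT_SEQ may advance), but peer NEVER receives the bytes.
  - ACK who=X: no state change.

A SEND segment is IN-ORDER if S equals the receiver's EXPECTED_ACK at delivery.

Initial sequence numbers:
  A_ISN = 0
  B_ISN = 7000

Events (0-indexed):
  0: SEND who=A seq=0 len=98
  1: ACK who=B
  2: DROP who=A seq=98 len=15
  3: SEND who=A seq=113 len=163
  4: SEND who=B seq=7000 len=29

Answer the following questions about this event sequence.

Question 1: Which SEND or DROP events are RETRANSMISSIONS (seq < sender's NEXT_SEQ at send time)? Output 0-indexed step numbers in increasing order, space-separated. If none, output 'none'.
Step 0: SEND seq=0 -> fresh
Step 2: DROP seq=98 -> fresh
Step 3: SEND seq=113 -> fresh
Step 4: SEND seq=7000 -> fresh

Answer: none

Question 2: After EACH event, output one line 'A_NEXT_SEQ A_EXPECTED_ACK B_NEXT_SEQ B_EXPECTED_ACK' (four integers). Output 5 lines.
98 7000 7000 98
98 7000 7000 98
113 7000 7000 98
276 7000 7000 98
276 7029 7029 98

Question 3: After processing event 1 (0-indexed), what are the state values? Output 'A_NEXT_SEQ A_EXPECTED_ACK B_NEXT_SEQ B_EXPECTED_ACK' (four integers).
After event 0: A_seq=98 A_ack=7000 B_seq=7000 B_ack=98
After event 1: A_seq=98 A_ack=7000 B_seq=7000 B_ack=98

98 7000 7000 98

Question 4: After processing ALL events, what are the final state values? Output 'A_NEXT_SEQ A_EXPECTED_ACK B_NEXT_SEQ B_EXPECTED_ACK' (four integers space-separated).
Answer: 276 7029 7029 98

Derivation:
After event 0: A_seq=98 A_ack=7000 B_seq=7000 B_ack=98
After event 1: A_seq=98 A_ack=7000 B_seq=7000 B_ack=98
After event 2: A_seq=113 A_ack=7000 B_seq=7000 B_ack=98
After event 3: A_seq=276 A_ack=7000 B_seq=7000 B_ack=98
After event 4: A_seq=276 A_ack=7029 B_seq=7029 B_ack=98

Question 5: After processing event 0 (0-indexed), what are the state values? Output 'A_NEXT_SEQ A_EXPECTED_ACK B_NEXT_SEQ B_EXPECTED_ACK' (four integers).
After event 0: A_seq=98 A_ack=7000 B_seq=7000 B_ack=98

98 7000 7000 98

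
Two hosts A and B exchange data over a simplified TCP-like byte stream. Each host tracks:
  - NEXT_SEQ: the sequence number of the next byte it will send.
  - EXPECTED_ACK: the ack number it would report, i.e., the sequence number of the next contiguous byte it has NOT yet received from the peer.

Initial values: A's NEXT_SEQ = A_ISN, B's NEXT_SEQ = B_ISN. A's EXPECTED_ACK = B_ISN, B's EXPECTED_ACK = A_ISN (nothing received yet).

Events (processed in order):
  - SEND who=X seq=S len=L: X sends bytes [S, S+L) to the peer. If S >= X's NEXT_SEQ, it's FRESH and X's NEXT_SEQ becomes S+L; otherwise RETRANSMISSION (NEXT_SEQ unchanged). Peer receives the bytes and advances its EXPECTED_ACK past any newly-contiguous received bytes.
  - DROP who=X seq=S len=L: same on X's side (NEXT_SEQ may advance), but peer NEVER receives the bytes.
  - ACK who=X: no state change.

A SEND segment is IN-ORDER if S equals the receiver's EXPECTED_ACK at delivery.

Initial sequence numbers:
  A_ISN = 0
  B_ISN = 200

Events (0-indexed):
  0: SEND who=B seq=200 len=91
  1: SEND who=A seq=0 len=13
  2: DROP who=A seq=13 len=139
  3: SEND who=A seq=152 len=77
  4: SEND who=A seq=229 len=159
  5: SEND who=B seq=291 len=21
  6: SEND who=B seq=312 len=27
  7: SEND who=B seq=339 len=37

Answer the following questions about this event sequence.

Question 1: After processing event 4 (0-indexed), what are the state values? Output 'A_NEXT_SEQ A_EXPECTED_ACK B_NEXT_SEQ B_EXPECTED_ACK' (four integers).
After event 0: A_seq=0 A_ack=291 B_seq=291 B_ack=0
After event 1: A_seq=13 A_ack=291 B_seq=291 B_ack=13
After event 2: A_seq=152 A_ack=291 B_seq=291 B_ack=13
After event 3: A_seq=229 A_ack=291 B_seq=291 B_ack=13
After event 4: A_seq=388 A_ack=291 B_seq=291 B_ack=13

388 291 291 13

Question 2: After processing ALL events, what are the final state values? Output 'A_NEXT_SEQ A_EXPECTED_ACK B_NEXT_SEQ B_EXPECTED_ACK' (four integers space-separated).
After event 0: A_seq=0 A_ack=291 B_seq=291 B_ack=0
After event 1: A_seq=13 A_ack=291 B_seq=291 B_ack=13
After event 2: A_seq=152 A_ack=291 B_seq=291 B_ack=13
After event 3: A_seq=229 A_ack=291 B_seq=291 B_ack=13
After event 4: A_seq=388 A_ack=291 B_seq=291 B_ack=13
After event 5: A_seq=388 A_ack=312 B_seq=312 B_ack=13
After event 6: A_seq=388 A_ack=339 B_seq=339 B_ack=13
After event 7: A_seq=388 A_ack=376 B_seq=376 B_ack=13

Answer: 388 376 376 13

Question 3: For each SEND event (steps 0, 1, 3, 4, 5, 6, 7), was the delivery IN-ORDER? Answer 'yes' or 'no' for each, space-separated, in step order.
Answer: yes yes no no yes yes yes

Derivation:
Step 0: SEND seq=200 -> in-order
Step 1: SEND seq=0 -> in-order
Step 3: SEND seq=152 -> out-of-order
Step 4: SEND seq=229 -> out-of-order
Step 5: SEND seq=291 -> in-order
Step 6: SEND seq=312 -> in-order
Step 7: SEND seq=339 -> in-order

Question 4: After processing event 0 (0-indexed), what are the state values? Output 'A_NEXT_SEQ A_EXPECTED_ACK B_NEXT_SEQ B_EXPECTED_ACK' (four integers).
After event 0: A_seq=0 A_ack=291 B_seq=291 B_ack=0

0 291 291 0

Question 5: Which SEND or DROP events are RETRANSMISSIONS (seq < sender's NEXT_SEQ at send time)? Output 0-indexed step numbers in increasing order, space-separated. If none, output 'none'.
Answer: none

Derivation:
Step 0: SEND seq=200 -> fresh
Step 1: SEND seq=0 -> fresh
Step 2: DROP seq=13 -> fresh
Step 3: SEND seq=152 -> fresh
Step 4: SEND seq=229 -> fresh
Step 5: SEND seq=291 -> fresh
Step 6: SEND seq=312 -> fresh
Step 7: SEND seq=339 -> fresh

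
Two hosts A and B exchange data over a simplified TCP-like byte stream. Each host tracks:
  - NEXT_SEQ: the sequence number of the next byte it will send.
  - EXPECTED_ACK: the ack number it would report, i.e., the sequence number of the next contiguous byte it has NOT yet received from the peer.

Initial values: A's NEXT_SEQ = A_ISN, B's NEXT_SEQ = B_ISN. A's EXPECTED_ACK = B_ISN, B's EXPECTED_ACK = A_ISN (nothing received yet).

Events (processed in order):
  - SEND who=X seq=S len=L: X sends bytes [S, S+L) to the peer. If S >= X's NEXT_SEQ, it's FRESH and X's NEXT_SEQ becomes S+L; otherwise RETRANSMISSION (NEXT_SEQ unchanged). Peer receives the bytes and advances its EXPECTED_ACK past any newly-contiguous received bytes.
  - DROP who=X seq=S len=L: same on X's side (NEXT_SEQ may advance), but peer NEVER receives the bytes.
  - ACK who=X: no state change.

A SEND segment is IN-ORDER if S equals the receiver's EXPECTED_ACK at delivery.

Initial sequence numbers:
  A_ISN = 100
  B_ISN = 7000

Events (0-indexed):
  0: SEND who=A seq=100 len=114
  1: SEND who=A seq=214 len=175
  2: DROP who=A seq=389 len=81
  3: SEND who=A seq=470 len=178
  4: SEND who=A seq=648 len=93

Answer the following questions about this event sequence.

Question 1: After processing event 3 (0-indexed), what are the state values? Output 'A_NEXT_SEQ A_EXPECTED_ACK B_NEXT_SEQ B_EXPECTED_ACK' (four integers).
After event 0: A_seq=214 A_ack=7000 B_seq=7000 B_ack=214
After event 1: A_seq=389 A_ack=7000 B_seq=7000 B_ack=389
After event 2: A_seq=470 A_ack=7000 B_seq=7000 B_ack=389
After event 3: A_seq=648 A_ack=7000 B_seq=7000 B_ack=389

648 7000 7000 389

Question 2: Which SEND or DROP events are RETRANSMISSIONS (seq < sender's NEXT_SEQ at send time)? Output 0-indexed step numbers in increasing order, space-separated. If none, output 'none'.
Answer: none

Derivation:
Step 0: SEND seq=100 -> fresh
Step 1: SEND seq=214 -> fresh
Step 2: DROP seq=389 -> fresh
Step 3: SEND seq=470 -> fresh
Step 4: SEND seq=648 -> fresh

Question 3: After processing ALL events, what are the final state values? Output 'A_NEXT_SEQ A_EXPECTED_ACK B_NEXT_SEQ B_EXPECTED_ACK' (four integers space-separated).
After event 0: A_seq=214 A_ack=7000 B_seq=7000 B_ack=214
After event 1: A_seq=389 A_ack=7000 B_seq=7000 B_ack=389
After event 2: A_seq=470 A_ack=7000 B_seq=7000 B_ack=389
After event 3: A_seq=648 A_ack=7000 B_seq=7000 B_ack=389
After event 4: A_seq=741 A_ack=7000 B_seq=7000 B_ack=389

Answer: 741 7000 7000 389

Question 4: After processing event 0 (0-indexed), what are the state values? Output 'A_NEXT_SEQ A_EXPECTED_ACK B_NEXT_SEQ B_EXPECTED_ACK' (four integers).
After event 0: A_seq=214 A_ack=7000 B_seq=7000 B_ack=214

214 7000 7000 214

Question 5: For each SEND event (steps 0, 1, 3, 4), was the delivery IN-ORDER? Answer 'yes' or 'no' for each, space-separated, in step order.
Answer: yes yes no no

Derivation:
Step 0: SEND seq=100 -> in-order
Step 1: SEND seq=214 -> in-order
Step 3: SEND seq=470 -> out-of-order
Step 4: SEND seq=648 -> out-of-order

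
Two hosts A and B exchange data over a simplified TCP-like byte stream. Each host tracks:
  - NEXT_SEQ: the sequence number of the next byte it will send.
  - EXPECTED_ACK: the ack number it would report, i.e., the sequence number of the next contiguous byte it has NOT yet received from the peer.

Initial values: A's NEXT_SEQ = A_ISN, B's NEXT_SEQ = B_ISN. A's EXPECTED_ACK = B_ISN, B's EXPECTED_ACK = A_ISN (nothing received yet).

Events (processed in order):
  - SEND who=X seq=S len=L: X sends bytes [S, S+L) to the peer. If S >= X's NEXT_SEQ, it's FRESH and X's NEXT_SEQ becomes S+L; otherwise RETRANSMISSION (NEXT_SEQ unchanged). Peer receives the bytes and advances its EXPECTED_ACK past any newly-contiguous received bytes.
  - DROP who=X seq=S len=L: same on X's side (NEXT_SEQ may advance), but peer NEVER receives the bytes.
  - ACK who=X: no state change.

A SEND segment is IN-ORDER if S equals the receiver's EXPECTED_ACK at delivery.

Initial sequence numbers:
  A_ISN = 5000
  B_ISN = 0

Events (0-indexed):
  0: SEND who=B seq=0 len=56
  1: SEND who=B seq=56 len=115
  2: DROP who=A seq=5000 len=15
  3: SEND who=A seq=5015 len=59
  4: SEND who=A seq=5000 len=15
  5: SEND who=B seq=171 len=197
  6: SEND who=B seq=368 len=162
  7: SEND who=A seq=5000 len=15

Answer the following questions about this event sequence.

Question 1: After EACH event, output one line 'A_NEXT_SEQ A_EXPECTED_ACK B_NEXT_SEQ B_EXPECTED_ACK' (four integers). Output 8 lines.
5000 56 56 5000
5000 171 171 5000
5015 171 171 5000
5074 171 171 5000
5074 171 171 5074
5074 368 368 5074
5074 530 530 5074
5074 530 530 5074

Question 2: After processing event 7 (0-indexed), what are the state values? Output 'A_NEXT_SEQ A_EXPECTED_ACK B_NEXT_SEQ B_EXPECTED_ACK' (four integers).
After event 0: A_seq=5000 A_ack=56 B_seq=56 B_ack=5000
After event 1: A_seq=5000 A_ack=171 B_seq=171 B_ack=5000
After event 2: A_seq=5015 A_ack=171 B_seq=171 B_ack=5000
After event 3: A_seq=5074 A_ack=171 B_seq=171 B_ack=5000
After event 4: A_seq=5074 A_ack=171 B_seq=171 B_ack=5074
After event 5: A_seq=5074 A_ack=368 B_seq=368 B_ack=5074
After event 6: A_seq=5074 A_ack=530 B_seq=530 B_ack=5074
After event 7: A_seq=5074 A_ack=530 B_seq=530 B_ack=5074

5074 530 530 5074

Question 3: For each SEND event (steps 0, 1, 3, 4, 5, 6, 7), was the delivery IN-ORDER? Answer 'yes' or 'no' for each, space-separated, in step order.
Step 0: SEND seq=0 -> in-order
Step 1: SEND seq=56 -> in-order
Step 3: SEND seq=5015 -> out-of-order
Step 4: SEND seq=5000 -> in-order
Step 5: SEND seq=171 -> in-order
Step 6: SEND seq=368 -> in-order
Step 7: SEND seq=5000 -> out-of-order

Answer: yes yes no yes yes yes no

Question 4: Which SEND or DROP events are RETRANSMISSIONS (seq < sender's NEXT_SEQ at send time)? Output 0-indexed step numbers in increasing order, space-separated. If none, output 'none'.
Answer: 4 7

Derivation:
Step 0: SEND seq=0 -> fresh
Step 1: SEND seq=56 -> fresh
Step 2: DROP seq=5000 -> fresh
Step 3: SEND seq=5015 -> fresh
Step 4: SEND seq=5000 -> retransmit
Step 5: SEND seq=171 -> fresh
Step 6: SEND seq=368 -> fresh
Step 7: SEND seq=5000 -> retransmit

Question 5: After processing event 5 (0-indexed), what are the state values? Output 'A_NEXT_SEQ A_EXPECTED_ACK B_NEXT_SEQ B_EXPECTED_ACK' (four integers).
After event 0: A_seq=5000 A_ack=56 B_seq=56 B_ack=5000
After event 1: A_seq=5000 A_ack=171 B_seq=171 B_ack=5000
After event 2: A_seq=5015 A_ack=171 B_seq=171 B_ack=5000
After event 3: A_seq=5074 A_ack=171 B_seq=171 B_ack=5000
After event 4: A_seq=5074 A_ack=171 B_seq=171 B_ack=5074
After event 5: A_seq=5074 A_ack=368 B_seq=368 B_ack=5074

5074 368 368 5074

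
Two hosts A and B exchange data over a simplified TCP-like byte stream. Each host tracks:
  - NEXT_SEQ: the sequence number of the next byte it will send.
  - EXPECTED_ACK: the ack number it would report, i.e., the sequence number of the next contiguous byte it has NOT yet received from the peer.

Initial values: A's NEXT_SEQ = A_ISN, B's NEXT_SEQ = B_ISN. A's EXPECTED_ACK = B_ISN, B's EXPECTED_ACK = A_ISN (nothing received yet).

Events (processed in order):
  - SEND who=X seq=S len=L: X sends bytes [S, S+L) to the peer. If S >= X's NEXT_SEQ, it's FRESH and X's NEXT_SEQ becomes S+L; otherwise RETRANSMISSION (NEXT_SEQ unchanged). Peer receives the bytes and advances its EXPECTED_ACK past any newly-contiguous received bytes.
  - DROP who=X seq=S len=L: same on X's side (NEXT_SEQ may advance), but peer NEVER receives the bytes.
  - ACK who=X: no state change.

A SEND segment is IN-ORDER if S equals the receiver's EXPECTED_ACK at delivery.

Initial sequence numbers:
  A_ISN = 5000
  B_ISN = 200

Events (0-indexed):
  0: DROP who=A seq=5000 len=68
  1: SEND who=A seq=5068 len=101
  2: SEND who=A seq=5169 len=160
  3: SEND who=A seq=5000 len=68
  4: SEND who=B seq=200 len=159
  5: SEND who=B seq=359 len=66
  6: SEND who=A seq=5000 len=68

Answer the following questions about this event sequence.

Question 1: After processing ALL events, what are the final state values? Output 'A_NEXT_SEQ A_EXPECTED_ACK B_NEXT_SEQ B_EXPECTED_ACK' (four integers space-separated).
Answer: 5329 425 425 5329

Derivation:
After event 0: A_seq=5068 A_ack=200 B_seq=200 B_ack=5000
After event 1: A_seq=5169 A_ack=200 B_seq=200 B_ack=5000
After event 2: A_seq=5329 A_ack=200 B_seq=200 B_ack=5000
After event 3: A_seq=5329 A_ack=200 B_seq=200 B_ack=5329
After event 4: A_seq=5329 A_ack=359 B_seq=359 B_ack=5329
After event 5: A_seq=5329 A_ack=425 B_seq=425 B_ack=5329
After event 6: A_seq=5329 A_ack=425 B_seq=425 B_ack=5329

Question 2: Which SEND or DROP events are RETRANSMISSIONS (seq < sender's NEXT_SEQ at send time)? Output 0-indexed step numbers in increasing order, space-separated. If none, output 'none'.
Answer: 3 6

Derivation:
Step 0: DROP seq=5000 -> fresh
Step 1: SEND seq=5068 -> fresh
Step 2: SEND seq=5169 -> fresh
Step 3: SEND seq=5000 -> retransmit
Step 4: SEND seq=200 -> fresh
Step 5: SEND seq=359 -> fresh
Step 6: SEND seq=5000 -> retransmit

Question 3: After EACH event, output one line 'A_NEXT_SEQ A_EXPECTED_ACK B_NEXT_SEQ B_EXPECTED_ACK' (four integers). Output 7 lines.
5068 200 200 5000
5169 200 200 5000
5329 200 200 5000
5329 200 200 5329
5329 359 359 5329
5329 425 425 5329
5329 425 425 5329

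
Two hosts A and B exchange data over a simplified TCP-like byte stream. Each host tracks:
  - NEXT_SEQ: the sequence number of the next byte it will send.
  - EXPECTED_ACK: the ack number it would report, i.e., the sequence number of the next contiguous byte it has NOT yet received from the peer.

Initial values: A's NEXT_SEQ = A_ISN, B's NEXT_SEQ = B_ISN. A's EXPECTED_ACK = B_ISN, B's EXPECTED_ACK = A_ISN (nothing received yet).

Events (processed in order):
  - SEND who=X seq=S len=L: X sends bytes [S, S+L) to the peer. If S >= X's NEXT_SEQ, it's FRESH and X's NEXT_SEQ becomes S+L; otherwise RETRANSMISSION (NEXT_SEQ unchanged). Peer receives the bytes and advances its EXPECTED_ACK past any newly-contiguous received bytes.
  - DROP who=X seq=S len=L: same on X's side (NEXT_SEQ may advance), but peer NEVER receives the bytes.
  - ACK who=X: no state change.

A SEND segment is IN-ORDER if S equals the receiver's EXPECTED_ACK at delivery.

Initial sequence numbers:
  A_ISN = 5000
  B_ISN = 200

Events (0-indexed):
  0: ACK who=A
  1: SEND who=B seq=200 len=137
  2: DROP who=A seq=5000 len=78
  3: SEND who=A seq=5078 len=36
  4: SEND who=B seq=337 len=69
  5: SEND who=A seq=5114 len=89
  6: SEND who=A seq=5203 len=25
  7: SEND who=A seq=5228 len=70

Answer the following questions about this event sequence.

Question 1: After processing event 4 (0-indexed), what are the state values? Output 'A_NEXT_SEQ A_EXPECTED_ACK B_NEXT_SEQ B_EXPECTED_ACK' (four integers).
After event 0: A_seq=5000 A_ack=200 B_seq=200 B_ack=5000
After event 1: A_seq=5000 A_ack=337 B_seq=337 B_ack=5000
After event 2: A_seq=5078 A_ack=337 B_seq=337 B_ack=5000
After event 3: A_seq=5114 A_ack=337 B_seq=337 B_ack=5000
After event 4: A_seq=5114 A_ack=406 B_seq=406 B_ack=5000

5114 406 406 5000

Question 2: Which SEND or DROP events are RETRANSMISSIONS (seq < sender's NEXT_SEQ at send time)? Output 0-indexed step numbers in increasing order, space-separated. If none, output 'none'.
Step 1: SEND seq=200 -> fresh
Step 2: DROP seq=5000 -> fresh
Step 3: SEND seq=5078 -> fresh
Step 4: SEND seq=337 -> fresh
Step 5: SEND seq=5114 -> fresh
Step 6: SEND seq=5203 -> fresh
Step 7: SEND seq=5228 -> fresh

Answer: none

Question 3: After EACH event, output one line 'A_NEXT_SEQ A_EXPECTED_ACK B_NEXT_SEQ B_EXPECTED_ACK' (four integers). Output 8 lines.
5000 200 200 5000
5000 337 337 5000
5078 337 337 5000
5114 337 337 5000
5114 406 406 5000
5203 406 406 5000
5228 406 406 5000
5298 406 406 5000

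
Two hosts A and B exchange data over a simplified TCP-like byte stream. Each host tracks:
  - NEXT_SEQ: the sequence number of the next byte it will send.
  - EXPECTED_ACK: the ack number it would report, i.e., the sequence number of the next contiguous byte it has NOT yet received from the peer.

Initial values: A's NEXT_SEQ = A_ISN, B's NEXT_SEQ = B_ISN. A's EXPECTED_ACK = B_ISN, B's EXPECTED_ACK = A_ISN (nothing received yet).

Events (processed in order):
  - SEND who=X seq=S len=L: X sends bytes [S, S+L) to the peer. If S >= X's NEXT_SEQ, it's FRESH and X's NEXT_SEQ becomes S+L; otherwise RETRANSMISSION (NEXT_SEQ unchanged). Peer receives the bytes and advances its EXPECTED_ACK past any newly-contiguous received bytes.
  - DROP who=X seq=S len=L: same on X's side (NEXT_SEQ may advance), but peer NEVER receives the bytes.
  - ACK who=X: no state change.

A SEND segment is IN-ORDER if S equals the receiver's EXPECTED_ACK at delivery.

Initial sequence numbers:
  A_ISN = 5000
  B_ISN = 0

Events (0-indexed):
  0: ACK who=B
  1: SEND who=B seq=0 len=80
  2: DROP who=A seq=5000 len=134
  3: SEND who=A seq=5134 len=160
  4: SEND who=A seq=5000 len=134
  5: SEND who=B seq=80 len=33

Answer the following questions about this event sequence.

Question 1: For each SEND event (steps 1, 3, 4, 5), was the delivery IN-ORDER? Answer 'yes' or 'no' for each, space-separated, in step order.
Step 1: SEND seq=0 -> in-order
Step 3: SEND seq=5134 -> out-of-order
Step 4: SEND seq=5000 -> in-order
Step 5: SEND seq=80 -> in-order

Answer: yes no yes yes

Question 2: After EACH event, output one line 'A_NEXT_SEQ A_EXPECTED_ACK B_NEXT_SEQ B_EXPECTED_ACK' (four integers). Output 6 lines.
5000 0 0 5000
5000 80 80 5000
5134 80 80 5000
5294 80 80 5000
5294 80 80 5294
5294 113 113 5294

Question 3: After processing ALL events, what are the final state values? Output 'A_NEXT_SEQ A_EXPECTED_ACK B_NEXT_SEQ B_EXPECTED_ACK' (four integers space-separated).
Answer: 5294 113 113 5294

Derivation:
After event 0: A_seq=5000 A_ack=0 B_seq=0 B_ack=5000
After event 1: A_seq=5000 A_ack=80 B_seq=80 B_ack=5000
After event 2: A_seq=5134 A_ack=80 B_seq=80 B_ack=5000
After event 3: A_seq=5294 A_ack=80 B_seq=80 B_ack=5000
After event 4: A_seq=5294 A_ack=80 B_seq=80 B_ack=5294
After event 5: A_seq=5294 A_ack=113 B_seq=113 B_ack=5294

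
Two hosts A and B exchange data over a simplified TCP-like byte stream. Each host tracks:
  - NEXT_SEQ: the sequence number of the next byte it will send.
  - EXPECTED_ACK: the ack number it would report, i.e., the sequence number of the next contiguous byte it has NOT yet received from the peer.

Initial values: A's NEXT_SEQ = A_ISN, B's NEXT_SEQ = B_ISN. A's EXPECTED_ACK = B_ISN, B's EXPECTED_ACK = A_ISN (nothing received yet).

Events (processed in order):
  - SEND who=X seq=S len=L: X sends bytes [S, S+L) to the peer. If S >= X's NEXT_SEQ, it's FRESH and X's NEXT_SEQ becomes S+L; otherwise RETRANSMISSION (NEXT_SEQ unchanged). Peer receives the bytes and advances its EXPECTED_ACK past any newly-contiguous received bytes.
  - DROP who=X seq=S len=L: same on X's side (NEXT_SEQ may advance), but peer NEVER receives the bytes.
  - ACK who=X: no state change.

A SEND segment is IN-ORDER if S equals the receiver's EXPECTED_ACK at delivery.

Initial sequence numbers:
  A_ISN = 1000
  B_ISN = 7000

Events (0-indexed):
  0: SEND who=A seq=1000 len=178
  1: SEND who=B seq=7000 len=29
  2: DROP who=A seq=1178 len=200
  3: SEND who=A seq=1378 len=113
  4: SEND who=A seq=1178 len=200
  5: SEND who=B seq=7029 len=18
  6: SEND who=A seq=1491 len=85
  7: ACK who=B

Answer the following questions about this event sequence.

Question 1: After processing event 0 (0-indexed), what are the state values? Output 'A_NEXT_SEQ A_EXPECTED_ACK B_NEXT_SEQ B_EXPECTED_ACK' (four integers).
After event 0: A_seq=1178 A_ack=7000 B_seq=7000 B_ack=1178

1178 7000 7000 1178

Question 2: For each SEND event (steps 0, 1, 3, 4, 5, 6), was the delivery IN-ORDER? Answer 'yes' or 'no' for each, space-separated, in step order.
Answer: yes yes no yes yes yes

Derivation:
Step 0: SEND seq=1000 -> in-order
Step 1: SEND seq=7000 -> in-order
Step 3: SEND seq=1378 -> out-of-order
Step 4: SEND seq=1178 -> in-order
Step 5: SEND seq=7029 -> in-order
Step 6: SEND seq=1491 -> in-order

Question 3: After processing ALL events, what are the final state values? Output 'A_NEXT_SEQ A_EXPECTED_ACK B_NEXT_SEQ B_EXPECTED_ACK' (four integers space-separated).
After event 0: A_seq=1178 A_ack=7000 B_seq=7000 B_ack=1178
After event 1: A_seq=1178 A_ack=7029 B_seq=7029 B_ack=1178
After event 2: A_seq=1378 A_ack=7029 B_seq=7029 B_ack=1178
After event 3: A_seq=1491 A_ack=7029 B_seq=7029 B_ack=1178
After event 4: A_seq=1491 A_ack=7029 B_seq=7029 B_ack=1491
After event 5: A_seq=1491 A_ack=7047 B_seq=7047 B_ack=1491
After event 6: A_seq=1576 A_ack=7047 B_seq=7047 B_ack=1576
After event 7: A_seq=1576 A_ack=7047 B_seq=7047 B_ack=1576

Answer: 1576 7047 7047 1576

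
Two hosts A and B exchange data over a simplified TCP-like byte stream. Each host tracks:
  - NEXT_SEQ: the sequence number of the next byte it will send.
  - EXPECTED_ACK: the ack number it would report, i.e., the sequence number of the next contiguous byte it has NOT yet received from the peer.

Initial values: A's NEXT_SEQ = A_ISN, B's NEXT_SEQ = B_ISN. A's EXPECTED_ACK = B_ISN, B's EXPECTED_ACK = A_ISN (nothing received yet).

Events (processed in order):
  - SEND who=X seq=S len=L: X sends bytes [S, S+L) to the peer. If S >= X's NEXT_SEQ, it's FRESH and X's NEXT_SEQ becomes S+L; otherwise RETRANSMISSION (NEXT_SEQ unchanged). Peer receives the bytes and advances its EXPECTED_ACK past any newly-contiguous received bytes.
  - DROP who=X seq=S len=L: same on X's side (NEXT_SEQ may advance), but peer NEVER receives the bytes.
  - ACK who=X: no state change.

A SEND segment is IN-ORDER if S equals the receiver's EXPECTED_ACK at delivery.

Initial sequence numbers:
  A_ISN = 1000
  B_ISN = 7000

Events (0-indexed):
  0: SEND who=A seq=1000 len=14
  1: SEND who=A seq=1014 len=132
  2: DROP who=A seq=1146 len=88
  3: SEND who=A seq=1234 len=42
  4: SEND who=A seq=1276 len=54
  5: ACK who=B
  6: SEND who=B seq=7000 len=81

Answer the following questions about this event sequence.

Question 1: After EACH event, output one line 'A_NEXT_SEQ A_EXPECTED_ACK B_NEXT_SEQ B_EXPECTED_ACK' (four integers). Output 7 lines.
1014 7000 7000 1014
1146 7000 7000 1146
1234 7000 7000 1146
1276 7000 7000 1146
1330 7000 7000 1146
1330 7000 7000 1146
1330 7081 7081 1146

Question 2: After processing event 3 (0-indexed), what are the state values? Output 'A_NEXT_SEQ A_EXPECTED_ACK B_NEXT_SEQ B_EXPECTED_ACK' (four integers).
After event 0: A_seq=1014 A_ack=7000 B_seq=7000 B_ack=1014
After event 1: A_seq=1146 A_ack=7000 B_seq=7000 B_ack=1146
After event 2: A_seq=1234 A_ack=7000 B_seq=7000 B_ack=1146
After event 3: A_seq=1276 A_ack=7000 B_seq=7000 B_ack=1146

1276 7000 7000 1146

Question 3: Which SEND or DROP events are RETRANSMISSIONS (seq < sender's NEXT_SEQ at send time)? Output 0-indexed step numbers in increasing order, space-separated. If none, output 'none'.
Step 0: SEND seq=1000 -> fresh
Step 1: SEND seq=1014 -> fresh
Step 2: DROP seq=1146 -> fresh
Step 3: SEND seq=1234 -> fresh
Step 4: SEND seq=1276 -> fresh
Step 6: SEND seq=7000 -> fresh

Answer: none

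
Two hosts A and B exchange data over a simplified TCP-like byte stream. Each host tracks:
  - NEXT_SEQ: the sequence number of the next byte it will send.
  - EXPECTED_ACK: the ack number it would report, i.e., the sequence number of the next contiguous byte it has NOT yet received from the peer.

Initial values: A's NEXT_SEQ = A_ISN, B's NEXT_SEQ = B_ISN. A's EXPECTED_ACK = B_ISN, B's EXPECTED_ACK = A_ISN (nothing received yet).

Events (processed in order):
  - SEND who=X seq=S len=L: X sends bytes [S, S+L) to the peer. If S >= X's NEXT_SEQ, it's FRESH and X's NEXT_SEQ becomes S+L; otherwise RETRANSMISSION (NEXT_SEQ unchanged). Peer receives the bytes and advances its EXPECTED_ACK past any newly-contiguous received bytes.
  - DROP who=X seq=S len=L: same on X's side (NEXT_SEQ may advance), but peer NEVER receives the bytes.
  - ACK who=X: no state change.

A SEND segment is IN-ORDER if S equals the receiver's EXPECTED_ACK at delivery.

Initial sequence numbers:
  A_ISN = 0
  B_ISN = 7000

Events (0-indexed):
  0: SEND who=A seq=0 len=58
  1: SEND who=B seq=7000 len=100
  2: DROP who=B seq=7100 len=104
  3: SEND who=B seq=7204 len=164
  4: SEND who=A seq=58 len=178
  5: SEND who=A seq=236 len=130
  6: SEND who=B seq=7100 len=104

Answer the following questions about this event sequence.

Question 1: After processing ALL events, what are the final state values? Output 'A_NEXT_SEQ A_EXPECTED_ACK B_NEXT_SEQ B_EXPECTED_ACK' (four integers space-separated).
After event 0: A_seq=58 A_ack=7000 B_seq=7000 B_ack=58
After event 1: A_seq=58 A_ack=7100 B_seq=7100 B_ack=58
After event 2: A_seq=58 A_ack=7100 B_seq=7204 B_ack=58
After event 3: A_seq=58 A_ack=7100 B_seq=7368 B_ack=58
After event 4: A_seq=236 A_ack=7100 B_seq=7368 B_ack=236
After event 5: A_seq=366 A_ack=7100 B_seq=7368 B_ack=366
After event 6: A_seq=366 A_ack=7368 B_seq=7368 B_ack=366

Answer: 366 7368 7368 366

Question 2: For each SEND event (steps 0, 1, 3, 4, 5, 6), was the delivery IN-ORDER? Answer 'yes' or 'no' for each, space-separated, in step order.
Step 0: SEND seq=0 -> in-order
Step 1: SEND seq=7000 -> in-order
Step 3: SEND seq=7204 -> out-of-order
Step 4: SEND seq=58 -> in-order
Step 5: SEND seq=236 -> in-order
Step 6: SEND seq=7100 -> in-order

Answer: yes yes no yes yes yes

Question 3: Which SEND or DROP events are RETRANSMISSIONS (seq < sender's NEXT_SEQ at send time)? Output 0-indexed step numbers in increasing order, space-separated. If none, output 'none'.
Answer: 6

Derivation:
Step 0: SEND seq=0 -> fresh
Step 1: SEND seq=7000 -> fresh
Step 2: DROP seq=7100 -> fresh
Step 3: SEND seq=7204 -> fresh
Step 4: SEND seq=58 -> fresh
Step 5: SEND seq=236 -> fresh
Step 6: SEND seq=7100 -> retransmit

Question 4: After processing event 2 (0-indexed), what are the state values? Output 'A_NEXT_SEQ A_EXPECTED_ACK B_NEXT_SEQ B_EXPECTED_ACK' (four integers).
After event 0: A_seq=58 A_ack=7000 B_seq=7000 B_ack=58
After event 1: A_seq=58 A_ack=7100 B_seq=7100 B_ack=58
After event 2: A_seq=58 A_ack=7100 B_seq=7204 B_ack=58

58 7100 7204 58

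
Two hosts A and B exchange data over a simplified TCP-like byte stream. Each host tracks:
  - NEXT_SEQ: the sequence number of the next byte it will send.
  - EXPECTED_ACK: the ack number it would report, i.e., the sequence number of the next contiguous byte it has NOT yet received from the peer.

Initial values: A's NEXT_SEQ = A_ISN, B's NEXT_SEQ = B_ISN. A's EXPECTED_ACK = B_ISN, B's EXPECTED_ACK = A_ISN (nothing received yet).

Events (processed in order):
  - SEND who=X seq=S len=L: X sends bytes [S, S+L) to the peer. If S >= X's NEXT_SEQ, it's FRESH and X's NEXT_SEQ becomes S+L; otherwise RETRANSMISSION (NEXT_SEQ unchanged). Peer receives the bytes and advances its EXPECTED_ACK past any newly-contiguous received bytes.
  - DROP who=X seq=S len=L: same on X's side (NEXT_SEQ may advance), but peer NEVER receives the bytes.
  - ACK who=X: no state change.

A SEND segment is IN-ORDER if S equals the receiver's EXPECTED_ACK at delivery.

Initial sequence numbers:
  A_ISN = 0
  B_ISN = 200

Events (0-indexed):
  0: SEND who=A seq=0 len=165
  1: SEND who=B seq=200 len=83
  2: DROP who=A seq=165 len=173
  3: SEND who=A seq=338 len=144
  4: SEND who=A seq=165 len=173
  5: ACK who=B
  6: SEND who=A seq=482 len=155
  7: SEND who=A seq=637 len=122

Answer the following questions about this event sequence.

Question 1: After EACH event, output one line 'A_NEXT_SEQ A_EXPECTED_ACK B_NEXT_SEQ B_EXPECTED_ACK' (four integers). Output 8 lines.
165 200 200 165
165 283 283 165
338 283 283 165
482 283 283 165
482 283 283 482
482 283 283 482
637 283 283 637
759 283 283 759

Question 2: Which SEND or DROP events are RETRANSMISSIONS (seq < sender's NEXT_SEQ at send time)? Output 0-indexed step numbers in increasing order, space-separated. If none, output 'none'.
Step 0: SEND seq=0 -> fresh
Step 1: SEND seq=200 -> fresh
Step 2: DROP seq=165 -> fresh
Step 3: SEND seq=338 -> fresh
Step 4: SEND seq=165 -> retransmit
Step 6: SEND seq=482 -> fresh
Step 7: SEND seq=637 -> fresh

Answer: 4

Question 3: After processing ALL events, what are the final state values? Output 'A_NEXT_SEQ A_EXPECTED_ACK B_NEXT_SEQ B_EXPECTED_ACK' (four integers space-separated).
After event 0: A_seq=165 A_ack=200 B_seq=200 B_ack=165
After event 1: A_seq=165 A_ack=283 B_seq=283 B_ack=165
After event 2: A_seq=338 A_ack=283 B_seq=283 B_ack=165
After event 3: A_seq=482 A_ack=283 B_seq=283 B_ack=165
After event 4: A_seq=482 A_ack=283 B_seq=283 B_ack=482
After event 5: A_seq=482 A_ack=283 B_seq=283 B_ack=482
After event 6: A_seq=637 A_ack=283 B_seq=283 B_ack=637
After event 7: A_seq=759 A_ack=283 B_seq=283 B_ack=759

Answer: 759 283 283 759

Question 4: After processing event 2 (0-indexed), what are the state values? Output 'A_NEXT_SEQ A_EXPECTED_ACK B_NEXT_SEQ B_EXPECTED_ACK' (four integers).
After event 0: A_seq=165 A_ack=200 B_seq=200 B_ack=165
After event 1: A_seq=165 A_ack=283 B_seq=283 B_ack=165
After event 2: A_seq=338 A_ack=283 B_seq=283 B_ack=165

338 283 283 165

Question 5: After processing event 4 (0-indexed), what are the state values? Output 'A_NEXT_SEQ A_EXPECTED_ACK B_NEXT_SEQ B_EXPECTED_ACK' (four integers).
After event 0: A_seq=165 A_ack=200 B_seq=200 B_ack=165
After event 1: A_seq=165 A_ack=283 B_seq=283 B_ack=165
After event 2: A_seq=338 A_ack=283 B_seq=283 B_ack=165
After event 3: A_seq=482 A_ack=283 B_seq=283 B_ack=165
After event 4: A_seq=482 A_ack=283 B_seq=283 B_ack=482

482 283 283 482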